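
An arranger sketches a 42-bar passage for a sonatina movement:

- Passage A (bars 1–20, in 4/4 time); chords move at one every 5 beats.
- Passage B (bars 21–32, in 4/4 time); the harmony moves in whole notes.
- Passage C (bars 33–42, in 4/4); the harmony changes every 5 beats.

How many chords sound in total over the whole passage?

A: 20·4 = 80 beats, 80/5 = 16 chords.
B: 12·4 = 48 beats, 48/4 = 12 chords.
C: 10·4 = 40 beats, 40/5 = 8 chords.
Total: 16 + 12 + 8 = 36.

36 chords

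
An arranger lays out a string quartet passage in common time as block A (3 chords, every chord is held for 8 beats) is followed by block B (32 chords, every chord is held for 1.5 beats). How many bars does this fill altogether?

A: 3 × 8 = 24 beats = 6 bars.
B: 32 × 1.5 = 48 beats = 12 bars.
Total: 6 + 12 = 18 bars.

18 bars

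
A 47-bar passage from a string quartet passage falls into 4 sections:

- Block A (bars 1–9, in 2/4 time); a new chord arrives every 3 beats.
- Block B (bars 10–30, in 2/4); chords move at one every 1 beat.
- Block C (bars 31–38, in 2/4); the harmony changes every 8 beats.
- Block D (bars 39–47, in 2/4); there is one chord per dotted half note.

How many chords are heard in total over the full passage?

A: 9 bars × 2 beats = 18 beats; 3 beats/chord → 6 chords.
B: 21 bars × 2 beats = 42 beats; 1 beat/chord → 42 chords.
C: 8 bars × 2 beats = 16 beats; 8 beats/chord → 2 chords.
D: 9 bars × 2 beats = 18 beats; 3 beats/chord → 6 chords.
Total: 6 + 42 + 2 + 6 = 56.

56 chords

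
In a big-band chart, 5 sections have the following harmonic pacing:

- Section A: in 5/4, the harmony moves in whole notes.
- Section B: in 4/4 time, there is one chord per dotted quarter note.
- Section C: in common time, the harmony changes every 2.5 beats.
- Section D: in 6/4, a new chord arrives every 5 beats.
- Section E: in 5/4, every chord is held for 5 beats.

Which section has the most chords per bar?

A: each chord is 4 beats in 5/4, so 1.25 per bar.
B: each chord is 1.5 beats in 4/4, so 8/3 per bar.
C: each chord is 2.5 beats in 4/4, so 1.6 per bar.
D: each chord is 5 beats in 6/4, so 1.2 per bar.
E: each chord is 5 beats in 5/4, so 1 per bar.
Fastest is B at 8/3 chords/bar.

Section B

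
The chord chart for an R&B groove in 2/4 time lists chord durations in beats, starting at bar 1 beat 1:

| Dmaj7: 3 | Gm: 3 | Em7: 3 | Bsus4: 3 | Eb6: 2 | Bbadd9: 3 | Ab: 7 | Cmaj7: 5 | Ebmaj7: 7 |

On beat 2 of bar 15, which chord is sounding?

Ebmaj7

Beat 2 of bar 15 is beat (15−1)×2 + 2 = 30 overall.
Running totals: Dmaj7 ends at 3, Gm ends at 6, Em7 ends at 9, Bsus4 ends at 12, Eb6 ends at 14, Bbadd9 ends at 17, Ab ends at 24, Cmaj7 ends at 29, Ebmaj7 ends at 36.
Beat 30 falls within Ebmaj7.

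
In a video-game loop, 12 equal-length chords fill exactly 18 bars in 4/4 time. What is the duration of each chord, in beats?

6 beats

18 bars × 4 beats/bar = 72 beats total.
72 beats ÷ 12 chords = 6 beats per chord.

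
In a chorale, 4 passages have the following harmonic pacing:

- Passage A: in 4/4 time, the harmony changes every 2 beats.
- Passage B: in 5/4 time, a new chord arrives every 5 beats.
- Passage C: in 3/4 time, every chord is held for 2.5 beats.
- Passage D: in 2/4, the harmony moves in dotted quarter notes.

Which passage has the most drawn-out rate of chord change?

Passage B

A: 4/2 = 2 chords/bar.
B: 5/5 = 1 chord/bar.
C: 3/2.5 = 1.2 chords/bar.
D: 2/1.5 = 4/3 chords/bar.
Slowest is B at 1 chords/bar.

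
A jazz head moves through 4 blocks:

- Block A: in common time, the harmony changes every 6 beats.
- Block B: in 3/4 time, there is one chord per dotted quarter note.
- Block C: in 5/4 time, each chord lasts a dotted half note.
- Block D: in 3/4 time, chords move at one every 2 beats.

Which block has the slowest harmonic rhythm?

Block A

A: each chord is 6 beats in 4/4, so 2/3 per bar.
B: each chord is 1.5 beats in 3/4, so 2 per bar.
C: each chord is 3 beats in 5/4, so 5/3 per bar.
D: each chord is 2 beats in 3/4, so 1.5 per bar.
Slowest is A at 2/3 chords/bar.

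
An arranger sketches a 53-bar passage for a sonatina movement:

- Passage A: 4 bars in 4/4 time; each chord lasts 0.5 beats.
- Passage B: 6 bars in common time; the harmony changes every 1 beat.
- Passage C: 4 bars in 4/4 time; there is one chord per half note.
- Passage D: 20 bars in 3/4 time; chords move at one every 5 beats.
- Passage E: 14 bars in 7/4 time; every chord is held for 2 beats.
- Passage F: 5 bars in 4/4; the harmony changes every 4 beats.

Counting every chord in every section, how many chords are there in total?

130 chords

A: 4·4 = 16 beats, 16/0.5 = 32 chords.
B: 6·4 = 24 beats, 24/1 = 24 chords.
C: 4·4 = 16 beats, 16/2 = 8 chords.
D: 20·3 = 60 beats, 60/5 = 12 chords.
E: 14·7 = 98 beats, 98/2 = 49 chords.
F: 5·4 = 20 beats, 20/4 = 5 chords.
Total: 32 + 24 + 8 + 12 + 49 + 5 = 130.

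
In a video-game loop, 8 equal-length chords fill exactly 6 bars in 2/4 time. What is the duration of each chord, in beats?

6 bars × 2 beats/bar = 12 beats total.
12 beats ÷ 8 chords = 1.5 beats per chord.
(That is a dotted quarter note.)

1.5 beats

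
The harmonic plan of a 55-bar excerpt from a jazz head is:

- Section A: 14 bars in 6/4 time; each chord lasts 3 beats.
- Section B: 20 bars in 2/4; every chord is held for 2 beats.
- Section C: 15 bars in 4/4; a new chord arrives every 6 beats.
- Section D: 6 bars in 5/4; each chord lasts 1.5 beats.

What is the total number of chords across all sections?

A: 14·6 = 84 beats, 84/3 = 28 chords.
B: 20·2 = 40 beats, 40/2 = 20 chords.
C: 15·4 = 60 beats, 60/6 = 10 chords.
D: 6·5 = 30 beats, 30/1.5 = 20 chords.
Total: 28 + 20 + 10 + 20 = 78.

78 chords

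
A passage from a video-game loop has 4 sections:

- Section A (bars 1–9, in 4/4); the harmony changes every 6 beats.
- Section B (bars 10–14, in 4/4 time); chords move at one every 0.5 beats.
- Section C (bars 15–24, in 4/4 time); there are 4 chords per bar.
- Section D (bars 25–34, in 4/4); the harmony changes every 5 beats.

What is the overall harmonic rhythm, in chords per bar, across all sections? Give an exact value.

A: 9 × 4 = 36 beats ÷ 6 = 6 chords.
B: 5 × 4 = 20 beats ÷ 0.5 = 40 chords.
C: 10 × 4 = 40 beats ÷ 1 = 40 chords.
D: 10 × 4 = 40 beats ÷ 5 = 8 chords.
Overall: 94 chords over 34 bars → 94/34 = 47/17 chords per bar.

47/17 chords per bar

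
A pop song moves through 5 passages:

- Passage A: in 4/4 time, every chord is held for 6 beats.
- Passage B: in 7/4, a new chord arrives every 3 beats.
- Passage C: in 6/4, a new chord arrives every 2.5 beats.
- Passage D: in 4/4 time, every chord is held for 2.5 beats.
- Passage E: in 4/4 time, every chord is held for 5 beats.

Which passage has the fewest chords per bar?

A: 4 beats/bar ÷ 6 beats/chord = 2/3 chords/bar.
B: 7 beats/bar ÷ 3 beats/chord = 7/3 chords/bar.
C: 6 beats/bar ÷ 2.5 beats/chord = 2.4 chords/bar.
D: 4 beats/bar ÷ 2.5 beats/chord = 1.6 chords/bar.
E: 4 beats/bar ÷ 5 beats/chord = 0.8 chords/bar.
Slowest is A at 2/3 chords/bar.

Passage A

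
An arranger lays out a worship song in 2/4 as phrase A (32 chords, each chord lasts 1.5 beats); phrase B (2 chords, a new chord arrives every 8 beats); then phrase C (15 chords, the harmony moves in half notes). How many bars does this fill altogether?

A: 32 × 1.5 = 48 beats = 24 bars.
B: 2 × 8 = 16 beats = 8 bars.
C: 15 × 2 = 30 beats = 15 bars.
Total: 24 + 8 + 15 = 47 bars.

47 bars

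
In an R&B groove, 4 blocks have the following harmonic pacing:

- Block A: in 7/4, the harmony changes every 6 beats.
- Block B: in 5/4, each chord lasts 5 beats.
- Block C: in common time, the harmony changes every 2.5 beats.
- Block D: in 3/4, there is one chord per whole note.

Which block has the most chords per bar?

Block C

A: 7 beats/bar ÷ 6 beats/chord = 7/6 chords/bar.
B: 5 beats/bar ÷ 5 beats/chord = 1 chord/bar.
C: 4 beats/bar ÷ 2.5 beats/chord = 1.6 chords/bar.
D: 3 beats/bar ÷ 4 beats/chord = 0.75 chords/bar.
Fastest is C at 1.6 chords/bar.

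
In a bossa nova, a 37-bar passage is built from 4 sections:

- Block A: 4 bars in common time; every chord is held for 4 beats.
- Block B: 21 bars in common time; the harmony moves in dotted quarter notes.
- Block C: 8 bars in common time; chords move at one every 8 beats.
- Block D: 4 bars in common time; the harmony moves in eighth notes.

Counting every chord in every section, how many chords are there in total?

96 chords

A: 4·4 = 16 beats, 16/4 = 4 chords.
B: 21·4 = 84 beats, 84/1.5 = 56 chords.
C: 8·4 = 32 beats, 32/8 = 4 chords.
D: 4·4 = 16 beats, 16/0.5 = 32 chords.
Total: 4 + 56 + 4 + 32 = 96.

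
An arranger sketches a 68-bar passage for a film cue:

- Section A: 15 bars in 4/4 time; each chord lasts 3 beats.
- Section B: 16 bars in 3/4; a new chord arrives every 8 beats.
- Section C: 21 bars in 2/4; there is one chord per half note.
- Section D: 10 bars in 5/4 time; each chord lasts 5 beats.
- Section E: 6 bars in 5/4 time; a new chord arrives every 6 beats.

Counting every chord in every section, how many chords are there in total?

62 chords

A has 60 beats and chords last 3 each, so 20 chords.
B has 48 beats and chords last 8 each, so 6 chords.
C has 42 beats and chords last 2 each, so 21 chords.
D has 50 beats and chords last 5 each, so 10 chords.
E has 30 beats and chords last 6 each, so 5 chords.
Total: 20 + 6 + 21 + 10 + 5 = 62.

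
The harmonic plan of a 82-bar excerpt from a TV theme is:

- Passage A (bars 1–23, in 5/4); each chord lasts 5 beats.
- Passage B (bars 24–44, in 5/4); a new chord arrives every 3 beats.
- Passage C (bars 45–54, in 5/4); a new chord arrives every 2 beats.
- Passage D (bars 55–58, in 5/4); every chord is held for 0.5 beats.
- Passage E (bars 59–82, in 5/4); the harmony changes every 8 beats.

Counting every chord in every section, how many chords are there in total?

138 chords

A: 23 bars × 5 beats = 115 beats; 5 beats/chord → 23 chords.
B: 21 bars × 5 beats = 105 beats; 3 beats/chord → 35 chords.
C: 10 bars × 5 beats = 50 beats; 2 beats/chord → 25 chords.
D: 4 bars × 5 beats = 20 beats; 0.5 beats/chord → 40 chords.
E: 24 bars × 5 beats = 120 beats; 8 beats/chord → 15 chords.
Total: 23 + 35 + 25 + 40 + 15 = 138.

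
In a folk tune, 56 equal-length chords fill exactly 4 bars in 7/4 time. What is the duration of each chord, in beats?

0.5 beats

4 bars × 7 beats/bar = 28 beats total.
28 beats ÷ 56 chords = 0.5 beats per chord.
(That is an eighth note.)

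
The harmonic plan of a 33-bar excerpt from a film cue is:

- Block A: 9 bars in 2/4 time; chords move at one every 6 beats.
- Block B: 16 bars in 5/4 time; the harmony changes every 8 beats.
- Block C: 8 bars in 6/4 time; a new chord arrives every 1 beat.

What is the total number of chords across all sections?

A: 9·2 = 18 beats, 18/6 = 3 chords.
B: 16·5 = 80 beats, 80/8 = 10 chords.
C: 8·6 = 48 beats, 48/1 = 48 chords.
Total: 3 + 10 + 48 = 61.

61 chords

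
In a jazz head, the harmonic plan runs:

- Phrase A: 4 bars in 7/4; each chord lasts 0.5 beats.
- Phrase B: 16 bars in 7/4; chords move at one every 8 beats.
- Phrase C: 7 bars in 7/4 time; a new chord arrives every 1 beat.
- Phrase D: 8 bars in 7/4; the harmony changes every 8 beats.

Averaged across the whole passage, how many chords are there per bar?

A: 4 bars of 7 beats is 28 beats; at 0.5 beats each that's 56 chords.
B: 16 bars of 7 beats is 112 beats; at 8 beats each that's 14 chords.
C: 7 bars of 7 beats is 49 beats; at 1 beat each that's 49 chords.
D: 8 bars of 7 beats is 56 beats; at 8 beats each that's 7 chords.
Overall: 126 chords over 35 bars → 126/35 = 3.6 chords per bar.

3.6 chords per bar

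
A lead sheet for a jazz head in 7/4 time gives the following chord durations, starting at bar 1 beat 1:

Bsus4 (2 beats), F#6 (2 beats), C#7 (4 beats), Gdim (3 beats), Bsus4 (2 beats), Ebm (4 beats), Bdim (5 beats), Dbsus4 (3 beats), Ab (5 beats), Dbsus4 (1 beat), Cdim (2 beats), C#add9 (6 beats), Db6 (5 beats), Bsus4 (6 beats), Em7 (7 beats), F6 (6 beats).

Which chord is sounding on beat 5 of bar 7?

Bsus4

Beat 5 of bar 7 is beat (7−1)×7 + 5 = 47 overall.
Running totals: Bsus4 ends at 2, F#6 ends at 4, C#7 ends at 8, Gdim ends at 11, Bsus4 ends at 13, Ebm ends at 17, Bdim ends at 22, Dbsus4 ends at 25, Ab ends at 30, Dbsus4 ends at 31, Cdim ends at 33, C#add9 ends at 39, Db6 ends at 44, Bsus4 ends at 50.
Beat 47 falls within Bsus4.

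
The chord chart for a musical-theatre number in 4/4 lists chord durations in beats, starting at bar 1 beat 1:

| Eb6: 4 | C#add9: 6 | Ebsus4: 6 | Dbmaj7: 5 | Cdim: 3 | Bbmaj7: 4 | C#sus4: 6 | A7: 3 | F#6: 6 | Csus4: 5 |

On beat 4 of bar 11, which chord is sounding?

Beat 4 of bar 11 is beat (11−1)×4 + 4 = 44 overall.
Running totals: Eb6 ends at 4, C#add9 ends at 10, Ebsus4 ends at 16, Dbmaj7 ends at 21, Cdim ends at 24, Bbmaj7 ends at 28, C#sus4 ends at 34, A7 ends at 37, F#6 ends at 43, Csus4 ends at 48.
Beat 44 falls within Csus4.

Csus4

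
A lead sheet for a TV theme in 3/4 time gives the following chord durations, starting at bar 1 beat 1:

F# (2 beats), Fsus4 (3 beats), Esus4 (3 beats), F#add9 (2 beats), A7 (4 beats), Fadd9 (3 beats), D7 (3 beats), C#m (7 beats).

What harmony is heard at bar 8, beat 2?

C#m

Beat 2 of bar 8 is beat (8−1)×3 + 2 = 23 overall.
Running totals: F# ends at 2, Fsus4 ends at 5, Esus4 ends at 8, F#add9 ends at 10, A7 ends at 14, Fadd9 ends at 17, D7 ends at 20, C#m ends at 27.
Beat 23 falls within C#m.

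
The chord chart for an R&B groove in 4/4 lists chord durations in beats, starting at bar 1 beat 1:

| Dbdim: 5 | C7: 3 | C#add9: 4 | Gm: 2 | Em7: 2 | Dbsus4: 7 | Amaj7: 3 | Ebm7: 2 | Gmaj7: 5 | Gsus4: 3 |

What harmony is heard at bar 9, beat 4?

Beat 4 of bar 9 is beat (9−1)×4 + 4 = 36 overall.
Running totals: Dbdim ends at 5, C7 ends at 8, C#add9 ends at 12, Gm ends at 14, Em7 ends at 16, Dbsus4 ends at 23, Amaj7 ends at 26, Ebm7 ends at 28, Gmaj7 ends at 33, Gsus4 ends at 36.
Beat 36 falls within Gsus4.

Gsus4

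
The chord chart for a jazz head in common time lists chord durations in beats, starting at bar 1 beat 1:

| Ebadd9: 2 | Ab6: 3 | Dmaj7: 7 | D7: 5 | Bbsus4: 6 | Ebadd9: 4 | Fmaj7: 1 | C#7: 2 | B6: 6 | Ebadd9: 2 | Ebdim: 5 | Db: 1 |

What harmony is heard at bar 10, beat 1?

Ebadd9

Beat 1 of bar 10 is beat (10−1)×4 + 1 = 37 overall.
Running totals: Ebadd9 ends at 2, Ab6 ends at 5, Dmaj7 ends at 12, D7 ends at 17, Bbsus4 ends at 23, Ebadd9 ends at 27, Fmaj7 ends at 28, C#7 ends at 30, B6 ends at 36, Ebadd9 ends at 38.
Beat 37 falls within Ebadd9.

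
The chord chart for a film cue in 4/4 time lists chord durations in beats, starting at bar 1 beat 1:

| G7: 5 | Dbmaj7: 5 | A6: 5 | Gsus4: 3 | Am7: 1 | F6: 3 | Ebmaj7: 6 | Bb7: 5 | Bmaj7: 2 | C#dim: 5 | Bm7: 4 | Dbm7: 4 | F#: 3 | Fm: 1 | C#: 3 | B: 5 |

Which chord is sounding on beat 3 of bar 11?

Beat 3 of bar 11 is beat (11−1)×4 + 3 = 43 overall.
Running totals: G7 ends at 5, Dbmaj7 ends at 10, A6 ends at 15, Gsus4 ends at 18, Am7 ends at 19, F6 ends at 22, Ebmaj7 ends at 28, Bb7 ends at 33, Bmaj7 ends at 35, C#dim ends at 40, Bm7 ends at 44.
Beat 43 falls within Bm7.

Bm7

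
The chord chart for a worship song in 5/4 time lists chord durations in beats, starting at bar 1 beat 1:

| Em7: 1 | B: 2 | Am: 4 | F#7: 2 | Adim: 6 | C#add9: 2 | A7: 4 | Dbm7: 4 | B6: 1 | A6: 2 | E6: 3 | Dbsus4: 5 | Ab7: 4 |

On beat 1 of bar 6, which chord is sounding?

Beat 1 of bar 6 is beat (6−1)×5 + 1 = 26 overall.
Running totals: Em7 ends at 1, B ends at 3, Am ends at 7, F#7 ends at 9, Adim ends at 15, C#add9 ends at 17, A7 ends at 21, Dbm7 ends at 25, B6 ends at 26.
Beat 26 falls within B6.

B6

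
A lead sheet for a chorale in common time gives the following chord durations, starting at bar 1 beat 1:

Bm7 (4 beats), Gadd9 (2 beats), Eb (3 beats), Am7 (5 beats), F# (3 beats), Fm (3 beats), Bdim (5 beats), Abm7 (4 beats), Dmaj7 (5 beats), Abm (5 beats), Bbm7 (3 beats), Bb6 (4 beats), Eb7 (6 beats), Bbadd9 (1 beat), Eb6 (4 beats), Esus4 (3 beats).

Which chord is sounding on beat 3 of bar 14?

Beat 3 of bar 14 is beat (14−1)×4 + 3 = 55 overall.
Running totals: Bm7 ends at 4, Gadd9 ends at 6, Eb ends at 9, Am7 ends at 14, F# ends at 17, Fm ends at 20, Bdim ends at 25, Abm7 ends at 29, Dmaj7 ends at 34, Abm ends at 39, Bbm7 ends at 42, Bb6 ends at 46, Eb7 ends at 52, Bbadd9 ends at 53, Eb6 ends at 57.
Beat 55 falls within Eb6.

Eb6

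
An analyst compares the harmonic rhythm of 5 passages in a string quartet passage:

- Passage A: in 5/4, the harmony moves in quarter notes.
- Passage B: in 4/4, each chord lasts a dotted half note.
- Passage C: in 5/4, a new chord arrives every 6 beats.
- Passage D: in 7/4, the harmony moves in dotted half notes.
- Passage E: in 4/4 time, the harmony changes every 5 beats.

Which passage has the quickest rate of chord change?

Passage A

A: 5/1 = 5 chords/bar.
B: 4/3 = 4/3 chords/bar.
C: 5/6 = 5/6 chords/bar.
D: 7/3 = 7/3 chords/bar.
E: 4/5 = 0.8 chords/bar.
Fastest is A at 5 chords/bar.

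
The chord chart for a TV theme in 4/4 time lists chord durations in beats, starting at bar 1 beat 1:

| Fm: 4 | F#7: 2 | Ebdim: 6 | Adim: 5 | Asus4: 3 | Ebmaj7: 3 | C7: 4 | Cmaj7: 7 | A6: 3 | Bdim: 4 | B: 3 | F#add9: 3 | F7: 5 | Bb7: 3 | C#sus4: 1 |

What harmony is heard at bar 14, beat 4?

Beat 4 of bar 14 is beat (14−1)×4 + 4 = 56 overall.
Running totals: Fm ends at 4, F#7 ends at 6, Ebdim ends at 12, Adim ends at 17, Asus4 ends at 20, Ebmaj7 ends at 23, C7 ends at 27, Cmaj7 ends at 34, A6 ends at 37, Bdim ends at 41, B ends at 44, F#add9 ends at 47, F7 ends at 52, Bb7 ends at 55, C#sus4 ends at 56.
Beat 56 falls within C#sus4.

C#sus4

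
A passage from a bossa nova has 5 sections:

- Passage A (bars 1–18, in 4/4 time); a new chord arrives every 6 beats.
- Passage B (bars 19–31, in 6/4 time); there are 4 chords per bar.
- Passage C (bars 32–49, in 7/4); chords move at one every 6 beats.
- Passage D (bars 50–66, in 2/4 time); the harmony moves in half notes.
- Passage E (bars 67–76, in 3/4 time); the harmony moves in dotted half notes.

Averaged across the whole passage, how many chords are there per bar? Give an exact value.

28/19 chords per bar

A: 18 bars of 4 beats is 72 beats; at 6 beats each that's 12 chords.
B: 13 bars of 6 beats is 78 beats; at 1.5 beats each that's 52 chords.
C: 18 bars of 7 beats is 126 beats; at 6 beats each that's 21 chords.
D: 17 bars of 2 beats is 34 beats; at 2 beats each that's 17 chords.
E: 10 bars of 3 beats is 30 beats; at 3 beats each that's 10 chords.
Overall: 112 chords over 76 bars → 112/76 = 28/19 chords per bar.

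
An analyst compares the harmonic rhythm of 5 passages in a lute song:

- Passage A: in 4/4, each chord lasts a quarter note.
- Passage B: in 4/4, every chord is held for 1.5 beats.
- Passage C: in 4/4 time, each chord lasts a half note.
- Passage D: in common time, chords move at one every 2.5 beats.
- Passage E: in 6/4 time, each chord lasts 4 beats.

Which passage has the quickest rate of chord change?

A: 4/1 = 4 chords/bar.
B: 4/1.5 = 8/3 chords/bar.
C: 4/2 = 2 chords/bar.
D: 4/2.5 = 1.6 chords/bar.
E: 6/4 = 1.5 chords/bar.
Fastest is A at 4 chords/bar.

Passage A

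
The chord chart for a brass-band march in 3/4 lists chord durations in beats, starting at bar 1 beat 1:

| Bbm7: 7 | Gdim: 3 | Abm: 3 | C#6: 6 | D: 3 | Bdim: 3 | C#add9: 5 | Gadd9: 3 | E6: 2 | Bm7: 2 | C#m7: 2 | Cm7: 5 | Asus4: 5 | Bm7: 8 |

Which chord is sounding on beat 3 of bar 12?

Bm7

Beat 3 of bar 12 is beat (12−1)×3 + 3 = 36 overall.
Running totals: Bbm7 ends at 7, Gdim ends at 10, Abm ends at 13, C#6 ends at 19, D ends at 22, Bdim ends at 25, C#add9 ends at 30, Gadd9 ends at 33, E6 ends at 35, Bm7 ends at 37.
Beat 36 falls within Bm7.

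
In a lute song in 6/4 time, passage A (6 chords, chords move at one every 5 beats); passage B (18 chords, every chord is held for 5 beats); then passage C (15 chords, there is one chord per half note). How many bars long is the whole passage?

A: 6 × 5 = 30 beats = 5 bars.
B: 18 × 5 = 90 beats = 15 bars.
C: 15 × 2 = 30 beats = 5 bars.
Total: 5 + 15 + 5 = 25 bars.

25 bars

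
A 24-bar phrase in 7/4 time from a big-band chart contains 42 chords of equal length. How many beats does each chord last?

4 beats

24 bars × 7 beats/bar = 168 beats total.
168 beats ÷ 42 chords = 4 beats per chord.
(That is a whole note.)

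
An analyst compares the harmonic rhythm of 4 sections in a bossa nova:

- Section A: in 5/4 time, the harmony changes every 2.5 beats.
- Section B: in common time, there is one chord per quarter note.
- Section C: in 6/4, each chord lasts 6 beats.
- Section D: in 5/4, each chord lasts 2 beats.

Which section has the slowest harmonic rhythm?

Section C

A: 5/2.5 = 2 chords/bar.
B: 4/1 = 4 chords/bar.
C: 6/6 = 1 chord/bar.
D: 5/2 = 2.5 chords/bar.
Slowest is C at 1 chords/bar.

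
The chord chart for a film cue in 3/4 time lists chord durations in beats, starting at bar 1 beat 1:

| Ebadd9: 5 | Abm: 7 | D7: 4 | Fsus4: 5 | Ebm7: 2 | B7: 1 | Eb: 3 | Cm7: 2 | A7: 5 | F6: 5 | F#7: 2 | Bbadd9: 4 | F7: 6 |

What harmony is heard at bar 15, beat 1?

Beat 1 of bar 15 is beat (15−1)×3 + 1 = 43 overall.
Running totals: Ebadd9 ends at 5, Abm ends at 12, D7 ends at 16, Fsus4 ends at 21, Ebm7 ends at 23, B7 ends at 24, Eb ends at 27, Cm7 ends at 29, A7 ends at 34, F6 ends at 39, F#7 ends at 41, Bbadd9 ends at 45.
Beat 43 falls within Bbadd9.

Bbadd9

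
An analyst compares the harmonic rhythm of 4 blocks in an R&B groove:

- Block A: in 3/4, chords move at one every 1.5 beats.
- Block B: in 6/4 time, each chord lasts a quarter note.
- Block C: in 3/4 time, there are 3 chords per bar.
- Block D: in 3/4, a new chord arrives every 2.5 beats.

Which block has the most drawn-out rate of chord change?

A: 3/1.5 = 2 chords/bar.
B: 6/1 = 6 chords/bar.
C: 3/1 = 3 chords/bar.
D: 3/2.5 = 1.2 chords/bar.
Slowest is D at 1.2 chords/bar.

Block D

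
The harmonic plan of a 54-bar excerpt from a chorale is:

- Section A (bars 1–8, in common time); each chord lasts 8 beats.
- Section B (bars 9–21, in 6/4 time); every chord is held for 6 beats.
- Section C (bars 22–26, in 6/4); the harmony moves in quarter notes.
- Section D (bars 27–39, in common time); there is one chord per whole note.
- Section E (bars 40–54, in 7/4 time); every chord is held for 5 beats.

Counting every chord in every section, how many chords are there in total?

A has 32 beats and chords last 8 each, so 4 chords.
B has 78 beats and chords last 6 each, so 13 chords.
C has 30 beats and chords last 1 each, so 30 chords.
D has 52 beats and chords last 4 each, so 13 chords.
E has 105 beats and chords last 5 each, so 21 chords.
Total: 4 + 13 + 30 + 13 + 21 = 81.

81 chords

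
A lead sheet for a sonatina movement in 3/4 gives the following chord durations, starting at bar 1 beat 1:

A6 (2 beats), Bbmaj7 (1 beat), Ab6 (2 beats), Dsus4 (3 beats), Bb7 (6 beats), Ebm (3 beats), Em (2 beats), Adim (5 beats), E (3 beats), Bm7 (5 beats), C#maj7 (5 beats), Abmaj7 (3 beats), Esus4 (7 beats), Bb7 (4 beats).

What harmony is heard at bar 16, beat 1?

Beat 1 of bar 16 is beat (16−1)×3 + 1 = 46 overall.
Running totals: A6 ends at 2, Bbmaj7 ends at 3, Ab6 ends at 5, Dsus4 ends at 8, Bb7 ends at 14, Ebm ends at 17, Em ends at 19, Adim ends at 24, E ends at 27, Bm7 ends at 32, C#maj7 ends at 37, Abmaj7 ends at 40, Esus4 ends at 47.
Beat 46 falls within Esus4.

Esus4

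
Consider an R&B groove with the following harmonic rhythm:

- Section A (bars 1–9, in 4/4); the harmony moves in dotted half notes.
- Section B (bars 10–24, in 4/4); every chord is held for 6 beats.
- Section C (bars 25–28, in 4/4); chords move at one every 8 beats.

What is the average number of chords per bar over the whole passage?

6/7 chords per bar

A: 9 × 4 = 36 beats ÷ 3 = 12 chords.
B: 15 × 4 = 60 beats ÷ 6 = 10 chords.
C: 4 × 4 = 16 beats ÷ 8 = 2 chords.
Overall: 24 chords over 28 bars → 24/28 = 6/7 chords per bar.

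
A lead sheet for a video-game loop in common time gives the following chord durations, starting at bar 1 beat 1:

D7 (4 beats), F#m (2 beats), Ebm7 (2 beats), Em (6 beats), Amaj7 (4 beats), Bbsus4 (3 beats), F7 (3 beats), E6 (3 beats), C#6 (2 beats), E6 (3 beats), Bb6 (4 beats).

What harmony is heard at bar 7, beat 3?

E6

Beat 3 of bar 7 is beat (7−1)×4 + 3 = 27 overall.
Running totals: D7 ends at 4, F#m ends at 6, Ebm7 ends at 8, Em ends at 14, Amaj7 ends at 18, Bbsus4 ends at 21, F7 ends at 24, E6 ends at 27.
Beat 27 falls within E6.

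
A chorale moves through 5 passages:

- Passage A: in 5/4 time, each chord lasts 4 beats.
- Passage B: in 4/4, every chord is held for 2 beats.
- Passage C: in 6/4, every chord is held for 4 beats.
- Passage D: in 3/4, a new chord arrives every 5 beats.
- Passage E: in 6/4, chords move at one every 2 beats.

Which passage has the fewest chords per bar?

A: 5/4 = 1.25 chords/bar.
B: 4/2 = 2 chords/bar.
C: 6/4 = 1.5 chords/bar.
D: 3/5 = 0.6 chords/bar.
E: 6/2 = 3 chords/bar.
Slowest is D at 0.6 chords/bar.

Passage D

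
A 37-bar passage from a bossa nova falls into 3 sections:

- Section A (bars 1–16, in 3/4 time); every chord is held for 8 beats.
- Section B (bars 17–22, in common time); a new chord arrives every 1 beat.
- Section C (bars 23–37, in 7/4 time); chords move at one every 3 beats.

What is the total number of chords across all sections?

A: 16·3 = 48 beats, 48/8 = 6 chords.
B: 6·4 = 24 beats, 24/1 = 24 chords.
C: 15·7 = 105 beats, 105/3 = 35 chords.
Total: 6 + 24 + 35 = 65.

65 chords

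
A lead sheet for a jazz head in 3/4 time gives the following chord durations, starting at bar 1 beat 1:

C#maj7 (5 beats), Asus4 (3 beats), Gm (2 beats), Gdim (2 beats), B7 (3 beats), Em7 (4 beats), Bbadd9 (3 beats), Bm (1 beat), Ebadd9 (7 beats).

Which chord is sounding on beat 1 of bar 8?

Bbadd9

Beat 1 of bar 8 is beat (8−1)×3 + 1 = 22 overall.
Running totals: C#maj7 ends at 5, Asus4 ends at 8, Gm ends at 10, Gdim ends at 12, B7 ends at 15, Em7 ends at 19, Bbadd9 ends at 22.
Beat 22 falls within Bbadd9.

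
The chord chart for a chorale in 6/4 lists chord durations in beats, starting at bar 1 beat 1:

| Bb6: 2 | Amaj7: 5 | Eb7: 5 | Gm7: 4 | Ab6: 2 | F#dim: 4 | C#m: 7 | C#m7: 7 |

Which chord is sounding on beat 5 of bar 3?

Beat 5 of bar 3 is beat (3−1)×6 + 5 = 17 overall.
Running totals: Bb6 ends at 2, Amaj7 ends at 7, Eb7 ends at 12, Gm7 ends at 16, Ab6 ends at 18.
Beat 17 falls within Ab6.

Ab6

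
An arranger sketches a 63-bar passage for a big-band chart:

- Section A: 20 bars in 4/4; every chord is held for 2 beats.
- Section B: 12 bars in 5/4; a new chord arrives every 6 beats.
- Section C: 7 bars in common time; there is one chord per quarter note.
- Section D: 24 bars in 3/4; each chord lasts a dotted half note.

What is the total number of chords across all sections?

102 chords

A: 20·4 = 80 beats, 80/2 = 40 chords.
B: 12·5 = 60 beats, 60/6 = 10 chords.
C: 7·4 = 28 beats, 28/1 = 28 chords.
D: 24·3 = 72 beats, 72/3 = 24 chords.
Total: 40 + 10 + 28 + 24 = 102.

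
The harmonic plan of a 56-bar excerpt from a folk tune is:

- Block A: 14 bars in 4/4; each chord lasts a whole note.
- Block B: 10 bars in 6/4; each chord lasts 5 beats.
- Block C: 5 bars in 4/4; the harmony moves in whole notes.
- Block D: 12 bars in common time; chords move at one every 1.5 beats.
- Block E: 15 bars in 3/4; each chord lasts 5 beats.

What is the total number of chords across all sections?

72 chords

A: 14·4 = 56 beats, 56/4 = 14 chords.
B: 10·6 = 60 beats, 60/5 = 12 chords.
C: 5·4 = 20 beats, 20/4 = 5 chords.
D: 12·4 = 48 beats, 48/1.5 = 32 chords.
E: 15·3 = 45 beats, 45/5 = 9 chords.
Total: 14 + 12 + 5 + 32 + 9 = 72.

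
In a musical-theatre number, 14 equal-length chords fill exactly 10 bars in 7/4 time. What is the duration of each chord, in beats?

10 bars × 7 beats/bar = 70 beats total.
70 beats ÷ 14 chords = 5 beats per chord.

5 beats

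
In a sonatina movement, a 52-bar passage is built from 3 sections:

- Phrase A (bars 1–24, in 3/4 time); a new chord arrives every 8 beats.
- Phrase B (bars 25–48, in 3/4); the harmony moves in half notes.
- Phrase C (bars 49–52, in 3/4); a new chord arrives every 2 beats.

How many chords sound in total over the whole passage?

51 chords

A has 72 beats and chords last 8 each, so 9 chords.
B has 72 beats and chords last 2 each, so 36 chords.
C has 12 beats and chords last 2 each, so 6 chords.
Total: 9 + 36 + 6 = 51.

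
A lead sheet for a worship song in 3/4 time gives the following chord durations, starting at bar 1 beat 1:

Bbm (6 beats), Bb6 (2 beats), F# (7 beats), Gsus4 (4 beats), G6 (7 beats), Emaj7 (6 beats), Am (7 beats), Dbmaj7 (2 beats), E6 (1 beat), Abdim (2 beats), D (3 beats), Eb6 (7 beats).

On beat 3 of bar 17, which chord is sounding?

Beat 3 of bar 17 is beat (17−1)×3 + 3 = 51 overall.
Running totals: Bbm ends at 6, Bb6 ends at 8, F# ends at 15, Gsus4 ends at 19, G6 ends at 26, Emaj7 ends at 32, Am ends at 39, Dbmaj7 ends at 41, E6 ends at 42, Abdim ends at 44, D ends at 47, Eb6 ends at 54.
Beat 51 falls within Eb6.

Eb6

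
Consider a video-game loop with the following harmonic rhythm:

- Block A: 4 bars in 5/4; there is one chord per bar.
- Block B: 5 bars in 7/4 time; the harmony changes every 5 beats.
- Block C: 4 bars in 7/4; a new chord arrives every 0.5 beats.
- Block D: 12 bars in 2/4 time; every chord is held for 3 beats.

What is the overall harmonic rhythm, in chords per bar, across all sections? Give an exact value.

3 chords per bar

A: 4 × 5 = 20 beats ÷ 5 = 4 chords.
B: 5 × 7 = 35 beats ÷ 5 = 7 chords.
C: 4 × 7 = 28 beats ÷ 0.5 = 56 chords.
D: 12 × 2 = 24 beats ÷ 3 = 8 chords.
Overall: 75 chords over 25 bars → 75/25 = 3 chords per bar.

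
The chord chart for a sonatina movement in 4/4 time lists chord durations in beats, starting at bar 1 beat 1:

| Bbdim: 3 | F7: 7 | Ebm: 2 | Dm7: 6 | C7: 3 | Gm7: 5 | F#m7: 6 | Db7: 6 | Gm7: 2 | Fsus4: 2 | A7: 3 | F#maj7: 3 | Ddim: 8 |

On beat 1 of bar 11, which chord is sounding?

Fsus4

Beat 1 of bar 11 is beat (11−1)×4 + 1 = 41 overall.
Running totals: Bbdim ends at 3, F7 ends at 10, Ebm ends at 12, Dm7 ends at 18, C7 ends at 21, Gm7 ends at 26, F#m7 ends at 32, Db7 ends at 38, Gm7 ends at 40, Fsus4 ends at 42.
Beat 41 falls within Fsus4.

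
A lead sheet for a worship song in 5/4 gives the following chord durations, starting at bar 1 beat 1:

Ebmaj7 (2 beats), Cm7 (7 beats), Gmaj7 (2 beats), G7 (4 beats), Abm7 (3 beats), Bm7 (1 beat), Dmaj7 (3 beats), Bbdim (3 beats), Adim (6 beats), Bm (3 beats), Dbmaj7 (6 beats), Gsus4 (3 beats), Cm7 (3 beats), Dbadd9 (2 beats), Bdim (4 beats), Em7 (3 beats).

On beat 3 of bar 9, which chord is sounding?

Beat 3 of bar 9 is beat (9−1)×5 + 3 = 43 overall.
Running totals: Ebmaj7 ends at 2, Cm7 ends at 9, Gmaj7 ends at 11, G7 ends at 15, Abm7 ends at 18, Bm7 ends at 19, Dmaj7 ends at 22, Bbdim ends at 25, Adim ends at 31, Bm ends at 34, Dbmaj7 ends at 40, Gsus4 ends at 43.
Beat 43 falls within Gsus4.

Gsus4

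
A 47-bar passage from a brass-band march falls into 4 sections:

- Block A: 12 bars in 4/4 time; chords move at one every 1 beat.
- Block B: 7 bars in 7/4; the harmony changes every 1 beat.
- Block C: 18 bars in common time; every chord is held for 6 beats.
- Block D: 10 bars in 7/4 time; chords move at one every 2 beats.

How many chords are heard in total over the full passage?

A: 12 bars × 4 beats = 48 beats; 1 beat/chord → 48 chords.
B: 7 bars × 7 beats = 49 beats; 1 beat/chord → 49 chords.
C: 18 bars × 4 beats = 72 beats; 6 beats/chord → 12 chords.
D: 10 bars × 7 beats = 70 beats; 2 beats/chord → 35 chords.
Total: 48 + 49 + 12 + 35 = 144.

144 chords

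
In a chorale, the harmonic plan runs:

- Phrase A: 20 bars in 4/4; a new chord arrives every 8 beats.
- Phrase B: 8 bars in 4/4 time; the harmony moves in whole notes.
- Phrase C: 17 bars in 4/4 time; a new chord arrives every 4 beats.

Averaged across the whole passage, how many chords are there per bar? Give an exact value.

7/9 chords per bar

A: 20 × 4 = 80 beats ÷ 8 = 10 chords.
B: 8 × 4 = 32 beats ÷ 4 = 8 chords.
C: 17 × 4 = 68 beats ÷ 4 = 17 chords.
Overall: 35 chords over 45 bars → 35/45 = 7/9 chords per bar.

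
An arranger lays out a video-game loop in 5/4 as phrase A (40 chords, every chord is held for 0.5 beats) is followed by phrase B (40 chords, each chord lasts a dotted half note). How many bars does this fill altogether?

A: 40 × 0.5 = 20 beats = 4 bars.
B: 40 × 3 = 120 beats = 24 bars.
Total: 4 + 24 = 28 bars.

28 bars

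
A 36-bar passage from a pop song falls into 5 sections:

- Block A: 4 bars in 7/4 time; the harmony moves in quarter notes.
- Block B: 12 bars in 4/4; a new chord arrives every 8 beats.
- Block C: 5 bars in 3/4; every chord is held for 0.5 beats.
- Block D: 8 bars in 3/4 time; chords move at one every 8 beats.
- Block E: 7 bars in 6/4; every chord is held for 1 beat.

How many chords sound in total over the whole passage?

A has 28 beats and chords last 1 each, so 28 chords.
B has 48 beats and chords last 8 each, so 6 chords.
C has 15 beats and chords last 0.5 each, so 30 chords.
D has 24 beats and chords last 8 each, so 3 chords.
E has 42 beats and chords last 1 each, so 42 chords.
Total: 28 + 6 + 30 + 3 + 42 = 109.

109 chords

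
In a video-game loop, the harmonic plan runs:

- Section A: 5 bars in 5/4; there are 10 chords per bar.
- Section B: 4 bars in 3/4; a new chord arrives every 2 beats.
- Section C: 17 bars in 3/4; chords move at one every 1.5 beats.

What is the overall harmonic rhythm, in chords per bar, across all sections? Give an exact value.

A: 5 × 5 = 25 beats ÷ 0.5 = 50 chords.
B: 4 × 3 = 12 beats ÷ 2 = 6 chords.
C: 17 × 3 = 51 beats ÷ 1.5 = 34 chords.
Overall: 90 chords over 26 bars → 90/26 = 45/13 chords per bar.

45/13 chords per bar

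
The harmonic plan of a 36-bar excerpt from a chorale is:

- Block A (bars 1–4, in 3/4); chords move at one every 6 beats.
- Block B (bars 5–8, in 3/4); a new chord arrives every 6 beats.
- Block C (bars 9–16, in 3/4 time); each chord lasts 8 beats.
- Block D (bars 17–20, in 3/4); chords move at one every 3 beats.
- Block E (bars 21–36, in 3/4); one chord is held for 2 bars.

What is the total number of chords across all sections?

19 chords

A: 4·3 = 12 beats, 12/6 = 2 chords.
B: 4·3 = 12 beats, 12/6 = 2 chords.
C: 8·3 = 24 beats, 24/8 = 3 chords.
D: 4·3 = 12 beats, 12/3 = 4 chords.
E: 16·3 = 48 beats, 48/6 = 8 chords.
Total: 2 + 2 + 3 + 4 + 8 = 19.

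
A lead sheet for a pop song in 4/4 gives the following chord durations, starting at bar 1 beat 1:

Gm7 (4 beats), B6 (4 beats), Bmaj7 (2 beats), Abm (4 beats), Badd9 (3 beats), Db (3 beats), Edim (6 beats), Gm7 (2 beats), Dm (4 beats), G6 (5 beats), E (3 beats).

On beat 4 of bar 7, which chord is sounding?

Beat 4 of bar 7 is beat (7−1)×4 + 4 = 28 overall.
Running totals: Gm7 ends at 4, B6 ends at 8, Bmaj7 ends at 10, Abm ends at 14, Badd9 ends at 17, Db ends at 20, Edim ends at 26, Gm7 ends at 28.
Beat 28 falls within Gm7.

Gm7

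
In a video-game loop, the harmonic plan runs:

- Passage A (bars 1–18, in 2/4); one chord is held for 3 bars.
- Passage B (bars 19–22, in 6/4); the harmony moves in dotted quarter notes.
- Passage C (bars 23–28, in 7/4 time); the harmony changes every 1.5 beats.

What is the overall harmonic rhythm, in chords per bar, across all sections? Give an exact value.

25/14 chords per bar

A: 18 bars of 2 beats is 36 beats; at 6 beats each that's 6 chords.
B: 4 bars of 6 beats is 24 beats; at 1.5 beats each that's 16 chords.
C: 6 bars of 7 beats is 42 beats; at 1.5 beats each that's 28 chords.
Overall: 50 chords over 28 bars → 50/28 = 25/14 chords per bar.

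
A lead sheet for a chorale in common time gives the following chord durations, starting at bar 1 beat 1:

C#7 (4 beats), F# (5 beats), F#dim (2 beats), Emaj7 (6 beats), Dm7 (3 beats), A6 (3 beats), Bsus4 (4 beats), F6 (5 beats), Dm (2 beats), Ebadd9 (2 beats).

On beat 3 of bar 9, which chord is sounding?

Ebadd9

Beat 3 of bar 9 is beat (9−1)×4 + 3 = 35 overall.
Running totals: C#7 ends at 4, F# ends at 9, F#dim ends at 11, Emaj7 ends at 17, Dm7 ends at 20, A6 ends at 23, Bsus4 ends at 27, F6 ends at 32, Dm ends at 34, Ebadd9 ends at 36.
Beat 35 falls within Ebadd9.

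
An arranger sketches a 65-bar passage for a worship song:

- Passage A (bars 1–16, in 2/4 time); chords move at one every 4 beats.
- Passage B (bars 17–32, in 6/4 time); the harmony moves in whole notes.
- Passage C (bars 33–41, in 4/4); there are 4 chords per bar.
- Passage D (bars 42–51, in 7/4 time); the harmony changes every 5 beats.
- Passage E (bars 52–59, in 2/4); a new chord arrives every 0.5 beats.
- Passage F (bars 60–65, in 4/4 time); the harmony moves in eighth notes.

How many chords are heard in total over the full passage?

A: 16·2 = 32 beats, 32/4 = 8 chords.
B: 16·6 = 96 beats, 96/4 = 24 chords.
C: 9·4 = 36 beats, 36/1 = 36 chords.
D: 10·7 = 70 beats, 70/5 = 14 chords.
E: 8·2 = 16 beats, 16/0.5 = 32 chords.
F: 6·4 = 24 beats, 24/0.5 = 48 chords.
Total: 8 + 24 + 36 + 14 + 32 + 48 = 162.

162 chords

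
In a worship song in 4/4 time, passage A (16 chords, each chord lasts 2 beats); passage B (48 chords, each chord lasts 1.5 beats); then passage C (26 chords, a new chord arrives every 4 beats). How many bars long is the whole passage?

52 bars

A: 16 × 2 = 32 beats = 8 bars.
B: 48 × 1.5 = 72 beats = 18 bars.
C: 26 × 4 = 104 beats = 26 bars.
Total: 8 + 18 + 26 = 52 bars.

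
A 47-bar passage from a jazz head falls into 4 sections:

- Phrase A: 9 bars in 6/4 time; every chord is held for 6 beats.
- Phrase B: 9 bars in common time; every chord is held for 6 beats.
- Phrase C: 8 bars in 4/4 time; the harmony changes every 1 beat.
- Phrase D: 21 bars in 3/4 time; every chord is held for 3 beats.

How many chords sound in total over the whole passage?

68 chords

A: 9 bars × 6 beats = 54 beats; 6 beats/chord → 9 chords.
B: 9 bars × 4 beats = 36 beats; 6 beats/chord → 6 chords.
C: 8 bars × 4 beats = 32 beats; 1 beat/chord → 32 chords.
D: 21 bars × 3 beats = 63 beats; 3 beats/chord → 21 chords.
Total: 9 + 6 + 32 + 21 = 68.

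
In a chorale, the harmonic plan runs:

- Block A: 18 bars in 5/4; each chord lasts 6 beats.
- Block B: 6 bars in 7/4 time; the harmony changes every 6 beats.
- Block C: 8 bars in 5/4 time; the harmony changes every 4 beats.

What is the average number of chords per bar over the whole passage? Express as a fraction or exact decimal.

1 chords per bar

A: 18 bars of 5 beats is 90 beats; at 6 beats each that's 15 chords.
B: 6 bars of 7 beats is 42 beats; at 6 beats each that's 7 chords.
C: 8 bars of 5 beats is 40 beats; at 4 beats each that's 10 chords.
Overall: 32 chords over 32 bars → 32/32 = 1 chords per bar.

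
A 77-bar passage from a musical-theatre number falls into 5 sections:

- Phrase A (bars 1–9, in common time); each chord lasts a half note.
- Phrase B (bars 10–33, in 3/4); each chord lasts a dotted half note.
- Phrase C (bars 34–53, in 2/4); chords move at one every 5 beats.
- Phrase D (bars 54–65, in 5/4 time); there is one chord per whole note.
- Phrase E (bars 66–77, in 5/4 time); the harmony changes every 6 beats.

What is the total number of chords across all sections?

A has 36 beats and chords last 2 each, so 18 chords.
B has 72 beats and chords last 3 each, so 24 chords.
C has 40 beats and chords last 5 each, so 8 chords.
D has 60 beats and chords last 4 each, so 15 chords.
E has 60 beats and chords last 6 each, so 10 chords.
Total: 18 + 24 + 8 + 15 + 10 = 75.

75 chords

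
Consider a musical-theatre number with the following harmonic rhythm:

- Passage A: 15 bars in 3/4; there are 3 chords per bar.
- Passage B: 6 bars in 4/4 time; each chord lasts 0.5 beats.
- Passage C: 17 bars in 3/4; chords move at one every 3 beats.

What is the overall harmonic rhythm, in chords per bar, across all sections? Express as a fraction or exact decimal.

A: 15 × 3 = 45 beats ÷ 1 = 45 chords.
B: 6 × 4 = 24 beats ÷ 0.5 = 48 chords.
C: 17 × 3 = 51 beats ÷ 3 = 17 chords.
Overall: 110 chords over 38 bars → 110/38 = 55/19 chords per bar.

55/19 chords per bar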